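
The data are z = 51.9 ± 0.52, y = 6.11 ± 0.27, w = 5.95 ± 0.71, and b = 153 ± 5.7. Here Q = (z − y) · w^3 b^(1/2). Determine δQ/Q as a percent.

Let u = z − y = 45.8. δu = √(δz² + δy²) = √(0.270 + 0.0729) = 0.586, so δu/u = 0.0128.
Q is then a monomial in u, w, b:
δQ/Q = √((δu/u)² + (3·δw/w)² + (½·δb/b)²) = √(0.000164 + 0.128 + 0.000347) = 0.359

35.9%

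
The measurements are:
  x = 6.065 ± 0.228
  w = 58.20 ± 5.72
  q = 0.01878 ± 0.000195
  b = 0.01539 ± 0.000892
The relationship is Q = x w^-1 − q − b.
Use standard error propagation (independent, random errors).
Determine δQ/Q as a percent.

Let p = x·w^-1 = 0.1042. δp/p = √((1·δx/x)² + (-1·δw/w)²) = √(0.00141 + 0.00966) = 0.105, so δp = 0.0110.
Q = p − q − b: δQ = √(δp² + δq² + δb²) = √(0.000120 + 3.8e-08 + 7.96e-07) = 0.0110
Q = 0.07004, so δQ/Q = 0.0110/0.07004 = 0.157.

15.7%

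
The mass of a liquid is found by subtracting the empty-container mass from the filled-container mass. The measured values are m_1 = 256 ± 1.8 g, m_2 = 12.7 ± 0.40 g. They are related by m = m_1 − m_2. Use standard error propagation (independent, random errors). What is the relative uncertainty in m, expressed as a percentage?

0.758%

m is a linear combination, so absolute uncertainties add in quadrature:
  (δm_1)² = 3.24;  (δm_2)² = 0.160
δm = √(3.40) = 1.84 g
m = 243 g, so δm/m = 1.84/243 = 0.00758.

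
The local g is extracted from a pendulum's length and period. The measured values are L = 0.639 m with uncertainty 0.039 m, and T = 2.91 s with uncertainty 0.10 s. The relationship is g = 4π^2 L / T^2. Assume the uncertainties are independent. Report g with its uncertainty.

Each factor contributes (exponent × relative error)² to (δg/g)²:
  (1·δL/L)² = (1×0.0610)² = 0.00373;  (-2·δT/T)² = (-2×0.0344)² = 0.00472
δg/g = √(0.00845) = 0.0919
g = 2.98 m/s^2, so δg = 0.0919 × 2.98 = 0.274 m/s^2.

2.98 ± 0.274 m/s^2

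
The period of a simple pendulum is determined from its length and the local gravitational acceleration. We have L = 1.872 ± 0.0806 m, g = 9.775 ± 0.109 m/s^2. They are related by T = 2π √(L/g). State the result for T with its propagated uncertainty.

Relative error in a monomial: (δT/T)² = Σ (nᵢ · δxᵢ/xᵢ)².
  (½·δL/L)² = (0.5×0.0431)² = 0.000463;  (−½·δg/g)² = (-0.5×0.0112)² = 3.11e-05
δT/T = √(0.000495) = 0.0222
T = 2.750 s, so δT = 0.0222 × 2.750 = 0.0611 s.

2.750 ± 0.0611 s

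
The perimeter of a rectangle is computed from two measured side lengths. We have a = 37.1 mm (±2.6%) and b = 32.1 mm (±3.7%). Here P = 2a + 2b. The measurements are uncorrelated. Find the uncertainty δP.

Absolute uncertainties add in quadrature for a linear combination:
  (2·δa)² = 3.72;  (2·δb)² = 5.64
δP = √(9.36) = 3.06 mm

3.06 mm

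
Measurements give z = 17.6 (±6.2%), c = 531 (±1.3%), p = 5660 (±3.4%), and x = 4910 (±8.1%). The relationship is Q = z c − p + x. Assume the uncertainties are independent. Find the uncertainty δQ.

Let w = z·c = 9350. δw/w = √((1·δz/z)² + (1·δc/c)²) = √(0.00384 + 0.000169) = 0.0633, so δw = 592.
Q = w − p + x: δQ = √(δw² + δp² + δx²) = √(3.5e+05 + 37000 + 1.58e+05) = 739

739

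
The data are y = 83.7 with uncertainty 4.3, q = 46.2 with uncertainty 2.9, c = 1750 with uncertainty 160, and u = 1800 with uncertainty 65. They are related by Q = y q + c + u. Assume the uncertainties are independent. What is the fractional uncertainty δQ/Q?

0.0483

Let p = y·q = 3870. δp/p = √((1·δy/y)² + (1·δq/q)²) = √(0.00264 + 0.00394) = 0.0811, so δp = 314.
Q = p + c + u: δQ = √(δp² + δc² + δu²) = √(98400 + 25600 + 4220) = 358
Q = 7420, so δQ/Q = 358/7420 = 0.0483.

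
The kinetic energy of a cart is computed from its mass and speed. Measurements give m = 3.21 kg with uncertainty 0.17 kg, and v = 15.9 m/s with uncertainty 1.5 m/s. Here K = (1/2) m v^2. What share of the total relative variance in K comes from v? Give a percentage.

(δK/K)² = (1·δm/m)² + (2·δv/v)²
  m term: (1×0.0530)² = 0.00280
  v term: (2×0.0943)² = 0.0356
Total = 0.0384. Share from v = 0.0356/0.0384 = 0.927.

92.7%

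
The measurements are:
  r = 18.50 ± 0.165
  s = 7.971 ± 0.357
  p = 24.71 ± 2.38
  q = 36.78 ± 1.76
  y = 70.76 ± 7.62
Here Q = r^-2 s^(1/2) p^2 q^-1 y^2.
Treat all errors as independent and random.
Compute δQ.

202

Products/powers → add relative errors in quadrature, weighted by exponent:
  (-2·δr/r)² = (-2×0.00892)² = 0.000318;  (½·δs/s)² = (0.5×0.0448)² = 0.000501;  (2·δp/p)² = (2×0.0963)² = 0.0371;  (-1·δq/q)² = (-1×0.0479)² = 0.00229;  (2·δy/y)² = (2×0.108)² = 0.0464
δQ/Q = √(0.0866) = 0.294
Q = 685.7, so δQ = 0.294 × 685.7 = 202.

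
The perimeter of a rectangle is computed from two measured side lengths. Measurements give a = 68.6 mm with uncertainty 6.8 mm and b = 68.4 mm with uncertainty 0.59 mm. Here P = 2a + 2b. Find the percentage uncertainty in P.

4.98%

P is a linear combination, so absolute uncertainties add in quadrature:
  (2·δa)² = 185;  (2·δb)² = 1.39
δP = √(186) = 13.7 mm
P = 274 mm, so δP/P = 13.7/274 = 0.0498.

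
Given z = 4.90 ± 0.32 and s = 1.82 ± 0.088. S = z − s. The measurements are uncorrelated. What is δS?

0.332

For a sum/difference, combine absolute errors in quadrature:
  (δz)² = 0.102;  (δs)² = 0.00774
δS = √(0.110) = 0.332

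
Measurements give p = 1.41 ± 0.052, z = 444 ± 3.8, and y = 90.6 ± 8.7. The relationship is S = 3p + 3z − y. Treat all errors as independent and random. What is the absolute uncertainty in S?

14.3

Each term contributes (cᵢ δxᵢ)² to (δS)²:
  (3·δp)² = 0.0243;  (3·δz)² = 130;  (δy)² = 75.7
δS = √(206) = 14.3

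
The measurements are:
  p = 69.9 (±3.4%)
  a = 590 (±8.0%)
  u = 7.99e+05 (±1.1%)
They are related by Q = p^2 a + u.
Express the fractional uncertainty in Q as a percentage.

Let w = p^2·a = 2.88e+06. δw/w = √((2·δp/p)² + (1·δa/a)²) = √(0.00462 + 0.00640) = 0.105, so δw = 3.03e+05.
Q = w + u: δQ = √(δw² + δu²) = √(9.16e+10 + 7.72e+07) = 3.03e+05
Q = 3.68e+06, so δQ/Q = 3.03e+05/3.68e+06 = 0.0822.

8.22%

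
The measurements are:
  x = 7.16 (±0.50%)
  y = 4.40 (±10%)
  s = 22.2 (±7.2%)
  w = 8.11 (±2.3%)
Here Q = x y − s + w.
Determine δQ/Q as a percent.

Let p = x·y = 31.5. δp/p = √((1·δx/x)² + (1·δy/y)²) = √(2.5e-05 + 0.0100) = 0.100, so δp = 3.15.
Q = p − s + w: δQ = √(δp² + δs² + δw²) = √(9.95 + 2.55 + 0.0348) = 3.54
Q = 17.4, so δQ/Q = 3.54/17.4 = 0.203.

20.3%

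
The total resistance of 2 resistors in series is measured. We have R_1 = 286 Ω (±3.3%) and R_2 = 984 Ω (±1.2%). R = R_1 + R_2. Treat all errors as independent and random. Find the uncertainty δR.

R is a linear combination, so absolute uncertainties add in quadrature:
  (δR_1)² = 89.1;  (δR_2)² = 139
δR = √(229) = 15.1 Ω

15.1 Ω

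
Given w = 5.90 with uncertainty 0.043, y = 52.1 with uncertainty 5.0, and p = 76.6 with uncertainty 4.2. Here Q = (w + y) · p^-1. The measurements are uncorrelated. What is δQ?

0.0774

Let u = w + y = 58.0. δu = √(δw² + δy²) = √(0.00185 + 25.0) = 5.00, so δu/u = 0.0862.
Q is then a monomial in u, p:
δQ/Q = √((δu/u)² + (-1·δp/p)²) = √(0.00743 + 0.00301) = 0.102
Q = 0.757, so δQ = 0.102 × 0.757 = 0.0774.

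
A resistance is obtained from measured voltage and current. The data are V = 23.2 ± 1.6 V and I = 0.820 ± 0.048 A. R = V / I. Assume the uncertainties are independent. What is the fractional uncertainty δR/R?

Since R is a product/quotient, work with relative uncertainties:
  (1·δV/V)² = (1×0.0690)² = 0.00476;  (-1·δI/I)² = (-1×0.0585)² = 0.00343
δR/R = √(0.00818) = 0.0905

0.0905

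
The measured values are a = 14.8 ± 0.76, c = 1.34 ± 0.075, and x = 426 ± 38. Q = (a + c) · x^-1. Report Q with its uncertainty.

0.0379 ± 0.00383

Let u = a + c = 16.1. δu = √(δa² + δc²) = √(0.578 + 0.00562) = 0.764, so δu/u = 0.0473.
Q is then a monomial in u, x:
δQ/Q = √((δu/u)² + (-1·δx/x)²) = √(0.00224 + 0.00796) = 0.101
Q = 0.0379, so δQ = 0.101 × 0.0379 = 0.00383.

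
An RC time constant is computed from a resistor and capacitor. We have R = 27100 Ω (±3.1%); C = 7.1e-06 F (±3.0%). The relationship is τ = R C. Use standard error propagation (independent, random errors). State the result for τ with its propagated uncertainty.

For a monomial τ ∝ R, C, fractional errors add in quadrature:
  (1·δR/R)² = (1×0.0310)² = 0.000961;  (1·δC/C)² = (1×0.0300)² = 0.000900
δτ/τ = √(0.00186) = 0.0431
τ = 0.192 s, so δτ = 0.0431 × 0.192 = 0.00830 s.

0.192 ± 0.00830 s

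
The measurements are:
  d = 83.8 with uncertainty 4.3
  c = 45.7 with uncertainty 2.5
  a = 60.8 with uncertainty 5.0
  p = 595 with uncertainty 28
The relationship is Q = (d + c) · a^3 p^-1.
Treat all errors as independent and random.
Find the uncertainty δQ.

12400

Let u = d + c = 130. δu = √(δd² + δc²) = √(18.5 + 6.25) = 4.97, so δu/u = 0.0384.
Q is then a monomial in u, a, p:
δQ/Q = √((δu/u)² + (3·δa/a)² + (-1·δp/p)²) = √(0.00148 + 0.0609 + 0.00221) = 0.254
Q = 48900, so δQ = 0.254 × 48900 = 12400.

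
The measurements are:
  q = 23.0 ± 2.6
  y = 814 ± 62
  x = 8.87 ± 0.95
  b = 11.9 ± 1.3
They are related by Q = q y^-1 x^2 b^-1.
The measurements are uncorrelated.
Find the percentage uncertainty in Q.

27.6%

Since Q is a product/quotient, work with relative uncertainties:
  (1·δq/q)² = (1×0.113)² = 0.0128;  (-1·δy/y)² = (-1×0.0762)² = 0.00580;  (2·δx/x)² = (2×0.107)² = 0.0459;  (-1·δb/b)² = (-1×0.109)² = 0.0119
δQ/Q = √(0.0764) = 0.276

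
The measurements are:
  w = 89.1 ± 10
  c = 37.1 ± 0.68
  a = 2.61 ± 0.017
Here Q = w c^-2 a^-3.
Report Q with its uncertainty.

Q is a product of powers, so relative uncertainties combine in quadrature:
  (1·δw/w)² = (1×0.112)² = 0.0126;  (-2·δc/c)² = (-2×0.0183)² = 0.00134;  (-3·δa/a)² = (-3×0.00651)² = 0.000382
δQ/Q = √(0.0143) = 0.120
Q = 0.00364, so δQ = 0.120 × 0.00364 = 0.000436.

0.00364 ± 0.000436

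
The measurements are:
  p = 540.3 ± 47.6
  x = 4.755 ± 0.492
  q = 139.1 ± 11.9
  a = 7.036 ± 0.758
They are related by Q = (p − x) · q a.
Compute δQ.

Let u = p − x = 535.5. δu = √(δp² + δx²) = √(2270 + 0.242) = 47.6, so δu/u = 0.0889.
Q is then a monomial in u, q, a:
δQ/Q = √((δu/u)² + (1·δq/q)² + (1·δa/a)²) = √(0.00790 + 0.00732 + 0.0116) = 0.164
Q = 524100, so δQ = 0.164 × 524100 = 85800.

85800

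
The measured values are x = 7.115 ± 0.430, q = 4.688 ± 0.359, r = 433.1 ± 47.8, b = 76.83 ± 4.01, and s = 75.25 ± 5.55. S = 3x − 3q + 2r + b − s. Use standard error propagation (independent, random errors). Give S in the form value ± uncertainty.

Absolute uncertainties add in quadrature for a linear combination:
  (3·δx)² = 1.66;  (3·δq)² = 1.16;  (2·δr)² = 9140;  (δb)² = 16.1;  (δs)² = 30.8
δS = √(9190) = 95.9
S = 875.1.

875.1 ± 95.9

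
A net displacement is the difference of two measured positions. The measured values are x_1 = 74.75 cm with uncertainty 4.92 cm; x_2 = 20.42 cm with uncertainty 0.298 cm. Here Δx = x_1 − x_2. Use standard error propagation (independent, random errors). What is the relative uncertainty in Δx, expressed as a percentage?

9.07%

Sums and differences: (δΔx)² = Σ (cᵢ δxᵢ)².
  (δx_1)² = 24.2;  (δx_2)² = 0.0888
δΔx = √(24.3) = 4.93 cm
Δx = 54.33 cm, so δΔx/Δx = 4.93/54.33 = 0.0907.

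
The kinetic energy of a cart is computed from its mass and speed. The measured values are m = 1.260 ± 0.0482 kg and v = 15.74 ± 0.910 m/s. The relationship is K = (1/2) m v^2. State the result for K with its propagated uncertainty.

156.1 ± 19.0 J

K is a product of powers, so relative uncertainties combine in quadrature:
  (1·δm/m)² = (1×0.0383)² = 0.00146;  (2·δv/v)² = (2×0.0578)² = 0.0134
δK/K = √(0.0148) = 0.122
K = 156.1 J, so δK = 0.122 × 156.1 = 19.0 J.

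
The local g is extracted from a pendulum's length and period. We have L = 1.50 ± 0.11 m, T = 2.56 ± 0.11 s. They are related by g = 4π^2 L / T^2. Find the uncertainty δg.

1.02 m/s^2

Relative error in a monomial: (δg/g)² = Σ (nᵢ · δxᵢ/xᵢ)².
  (1·δL/L)² = (1×0.0733)² = 0.00538;  (-2·δT/T)² = (-2×0.0430)² = 0.00739
δg/g = √(0.0128) = 0.113
g = 9.04 m/s^2, so δg = 0.113 × 9.04 = 1.02 m/s^2.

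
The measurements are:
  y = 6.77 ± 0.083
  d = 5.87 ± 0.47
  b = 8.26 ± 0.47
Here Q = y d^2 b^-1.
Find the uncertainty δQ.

4.81

Since Q is a product/quotient, work with relative uncertainties:
  (1·δy/y)² = (1×0.0123)² = 0.000150;  (2·δd/d)² = (2×0.0801)² = 0.0256;  (-1·δb/b)² = (-1×0.0569)² = 0.00324
δQ/Q = √(0.0290) = 0.170
Q = 28.2, so δQ = 0.170 × 28.2 = 4.81.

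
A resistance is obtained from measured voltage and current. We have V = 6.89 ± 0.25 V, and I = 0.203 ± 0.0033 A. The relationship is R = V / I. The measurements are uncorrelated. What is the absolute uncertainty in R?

Relative error in a monomial: (δR/R)² = Σ (nᵢ · δxᵢ/xᵢ)².
  (1·δV/V)² = (1×0.0363)² = 0.00132;  (-1·δI/I)² = (-1×0.0163)² = 0.000264
δR/R = √(0.00158) = 0.0398
R = 33.9 Ω, so δR = 0.0398 × 33.9 = 1.35 Ω.

1.35 Ω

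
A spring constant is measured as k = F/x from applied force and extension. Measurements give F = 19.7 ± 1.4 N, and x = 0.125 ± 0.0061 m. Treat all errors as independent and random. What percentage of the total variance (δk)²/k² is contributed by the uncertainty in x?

32.0%

(δk/k)² = (1·δF/F)² + (-1·δx/x)²
  F term: (1×0.0711)² = 0.00505
  x term: (-1×0.0488)² = 0.00238
Total = 0.00743. Share from x = 0.00238/0.00743 = 0.320.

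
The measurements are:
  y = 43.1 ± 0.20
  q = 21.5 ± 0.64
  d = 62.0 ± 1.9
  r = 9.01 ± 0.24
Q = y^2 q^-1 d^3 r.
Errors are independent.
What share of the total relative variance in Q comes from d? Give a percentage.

83.4%

(δQ/Q)² = (2·δy/y)² + (-1·δq/q)² + (3·δd/d)² + (1·δr/r)²
  y term: (2×0.00464)² = 8.61e-05
  q term: (-1×0.0298)² = 0.000886
  d term: (3×0.0306)² = 0.00845
  r term: (1×0.0266)² = 0.000710
Total = 0.0101. Share from d = 0.00845/0.0101 = 0.834.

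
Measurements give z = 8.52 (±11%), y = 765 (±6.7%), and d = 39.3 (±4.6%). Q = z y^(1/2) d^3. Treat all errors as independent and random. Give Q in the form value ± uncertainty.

(1.43 ± 0.257) × 10^7

Relative error in a monomial: (δQ/Q)² = Σ (nᵢ · δxᵢ/xᵢ)².
  (1·δz/z)² = (1×0.110)² = 0.0121;  (½·δy/y)² = (0.5×0.0670)² = 0.00112;  (3·δd/d)² = (3×0.0460)² = 0.0190
δQ/Q = √(0.0323) = 0.180
Q = 1.43e+07, so δQ = 0.180 × 1.43e+07 = 2.57e+06.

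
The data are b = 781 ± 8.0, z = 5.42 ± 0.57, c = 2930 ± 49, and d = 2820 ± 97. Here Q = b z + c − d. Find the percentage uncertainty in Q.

Let p = b·z = 4230. δp/p = √((1·δb/b)² + (1·δz/z)²) = √(0.000105 + 0.0111) = 0.106, so δp = 447.
Q = p + c − d: δQ = √(δp² + δc² + δd²) = √(2e+05 + 2400 + 9410) = 460
Q = 4340, so δQ/Q = 460/4340 = 0.106.

10.6%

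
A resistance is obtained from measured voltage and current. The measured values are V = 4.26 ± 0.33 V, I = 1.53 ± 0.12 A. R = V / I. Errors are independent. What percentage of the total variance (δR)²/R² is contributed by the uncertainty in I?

(δR/R)² = (1·δV/V)² + (-1·δI/I)²
  V term: (1×0.0775)² = 0.00600
  I term: (-1×0.0784)² = 0.00615
Total = 0.0122. Share from I = 0.00615/0.0122 = 0.506.

50.6%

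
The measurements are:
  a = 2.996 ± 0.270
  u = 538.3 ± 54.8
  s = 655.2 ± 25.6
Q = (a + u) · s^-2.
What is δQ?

0.000161

Let w = a + u = 541.3. δw = √(δa² + δu²) = √(0.0729 + 3000) = 54.8, so δw/w = 0.101.
Q is then a monomial in w, s:
δQ/Q = √((δw/w)² + (-2·δs/s)²) = √(0.0102 + 0.00611) = 0.128
Q = 0.001261, so δQ = 0.128 × 0.001261 = 0.000161.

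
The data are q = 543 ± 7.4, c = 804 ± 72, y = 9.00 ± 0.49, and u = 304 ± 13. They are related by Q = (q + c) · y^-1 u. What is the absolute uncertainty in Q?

Let w = q + c = 1350. δw = √(δq² + δc²) = √(54.8 + 5180) = 72.4, so δw/w = 0.0537.
Q is then a monomial in w, y, u:
δQ/Q = √((δw/w)² + (-1·δy/y)² + (1·δu/u)²) = √(0.00289 + 0.00296 + 0.00183) = 0.0876
Q = 45500, so δQ = 0.0876 × 45500 = 3990.

3990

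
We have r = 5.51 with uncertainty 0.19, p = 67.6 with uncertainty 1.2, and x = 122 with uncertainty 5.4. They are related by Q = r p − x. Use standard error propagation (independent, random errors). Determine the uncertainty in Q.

15.4

Let w = r·p = 372. δw/w = √((1·δr/r)² + (1·δp/p)²) = √(0.00119 + 0.000315) = 0.0388, so δw = 14.4.
Q = w − x: δQ = √(δw² + δx²) = √(209 + 29.2) = 15.4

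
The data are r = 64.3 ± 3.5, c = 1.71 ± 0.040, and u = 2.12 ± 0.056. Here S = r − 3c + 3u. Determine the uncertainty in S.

3.51

For a sum/difference, combine absolute errors in quadrature:
  (δr)² = 12.2;  (3·δc)² = 0.0144;  (3·δu)² = 0.0282
δS = √(12.3) = 3.51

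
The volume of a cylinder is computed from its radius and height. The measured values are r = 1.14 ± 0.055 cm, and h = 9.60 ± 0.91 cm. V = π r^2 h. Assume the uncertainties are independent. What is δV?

5.30 cm^3

Products/powers → add relative errors in quadrature, weighted by exponent:
  (2·δr/r)² = (2×0.0482)² = 0.00931;  (1·δh/h)² = (1×0.0948)² = 0.00899
δV/V = √(0.0183) = 0.135
V = 39.2 cm^3, so δV = 0.135 × 39.2 = 5.30 cm^3.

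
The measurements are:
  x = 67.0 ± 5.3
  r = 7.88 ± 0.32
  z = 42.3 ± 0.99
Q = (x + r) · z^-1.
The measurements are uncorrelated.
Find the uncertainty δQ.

0.132

Let u = x + r = 74.9. δu = √(δx² + δr²) = √(28.1 + 0.102) = 5.31, so δu/u = 0.0709.
Q is then a monomial in u, z:
δQ/Q = √((δu/u)² + (-1·δz/z)²) = √(0.00503 + 0.000548) = 0.0747
Q = 1.77, so δQ = 0.0747 × 1.77 = 0.132.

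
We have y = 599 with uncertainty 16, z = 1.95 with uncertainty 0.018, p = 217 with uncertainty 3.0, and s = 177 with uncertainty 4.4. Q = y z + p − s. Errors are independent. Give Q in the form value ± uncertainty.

Let w = y·z = 1170. δw/w = √((1·δy/y)² + (1·δz/z)²) = √(0.000713 + 8.52e-05) = 0.0283, so δw = 33.0.
Q = w + p − s: δQ = √(δw² + δp² + δs²) = √(1090 + 9.00 + 19.4) = 33.4
Q = 1210.

1210 ± 33.4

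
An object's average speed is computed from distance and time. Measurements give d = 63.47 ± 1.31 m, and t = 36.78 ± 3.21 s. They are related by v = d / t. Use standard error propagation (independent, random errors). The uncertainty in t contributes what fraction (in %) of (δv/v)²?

(δv/v)² = (1·δd/d)² + (-1·δt/t)²
  d term: (1×0.0206)² = 0.000426
  t term: (-1×0.0873)² = 0.00762
Total = 0.00804. Share from t = 0.00762/0.00804 = 0.947.

94.7%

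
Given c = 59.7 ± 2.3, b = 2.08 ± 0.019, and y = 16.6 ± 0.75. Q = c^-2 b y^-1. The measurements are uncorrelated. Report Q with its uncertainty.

Each factor contributes (exponent × relative error)² to (δQ/Q)²:
  (-2·δc/c)² = (-2×0.0385)² = 0.00594;  (1·δb/b)² = (1×0.00913)² = 8.34e-05;  (-1·δy/y)² = (-1×0.0452)² = 0.00204
δQ/Q = √(0.00806) = 0.0898
Q = 3.52e-05, so δQ = 0.0898 × 3.52e-05 = 3.16e-06.

(3.52 ± 0.316) × 10^-5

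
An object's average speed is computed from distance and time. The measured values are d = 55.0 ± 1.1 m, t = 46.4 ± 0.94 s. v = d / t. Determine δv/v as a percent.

2.85%

Since v is a product/quotient, work with relative uncertainties:
  (1·δd/d)² = (1×0.0200)² = 0.000400;  (-1·δt/t)² = (-1×0.0203)² = 0.000410
δv/v = √(0.000810) = 0.0285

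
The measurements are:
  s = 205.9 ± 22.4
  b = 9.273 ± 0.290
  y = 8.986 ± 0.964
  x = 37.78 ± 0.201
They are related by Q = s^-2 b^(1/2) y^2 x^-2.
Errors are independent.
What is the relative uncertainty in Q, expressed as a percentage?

30.6%

Each factor contributes (exponent × relative error)² to (δQ/Q)²:
  (-2·δs/s)² = (-2×0.109)² = 0.0473;  (½·δb/b)² = (0.5×0.0313)² = 0.000245;  (2·δy/y)² = (2×0.107)² = 0.0460;  (-2·δx/x)² = (-2×0.00532)² = 0.000113
δQ/Q = √(0.0937) = 0.306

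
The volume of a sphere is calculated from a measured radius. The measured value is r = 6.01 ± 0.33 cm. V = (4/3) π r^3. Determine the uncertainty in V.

V ∝ r^3, so δV/V = |3| · δr/r = 3 × 0.0549 = 0.165.
V = 909 cm^3, so δV = 0.165 × 909 = 150 cm^3.

150 cm^3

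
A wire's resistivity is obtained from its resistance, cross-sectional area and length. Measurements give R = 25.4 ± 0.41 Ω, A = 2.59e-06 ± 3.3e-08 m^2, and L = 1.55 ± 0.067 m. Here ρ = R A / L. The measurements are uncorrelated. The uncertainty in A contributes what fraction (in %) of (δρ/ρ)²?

(δρ/ρ)² = (1·δR/R)² + (1·δA/A)² + (-1·δL/L)²
  R term: (1×0.0161)² = 0.000261
  A term: (1×0.0127)² = 0.000162
  L term: (-1×0.0432)² = 0.00187
Total = 0.00229. Share from A = 0.000162/0.00229 = 0.0708.

7.08%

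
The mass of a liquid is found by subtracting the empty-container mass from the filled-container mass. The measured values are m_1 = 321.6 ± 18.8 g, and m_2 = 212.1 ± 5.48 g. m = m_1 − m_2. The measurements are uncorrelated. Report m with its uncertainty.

For a sum/difference, combine absolute errors in quadrature:
  (δm_1)² = 353;  (δm_2)² = 30.0
δm = √(383) = 19.6 g
m = 109.5 g.

109.5 ± 19.6 g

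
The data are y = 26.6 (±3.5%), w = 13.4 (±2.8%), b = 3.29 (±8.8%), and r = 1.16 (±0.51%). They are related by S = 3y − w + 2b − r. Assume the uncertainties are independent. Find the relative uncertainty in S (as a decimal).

For a sum/difference, combine absolute errors in quadrature:
  (3·δy)² = 7.80;  (δw)² = 0.141;  (2·δb)² = 0.335;  (δr)² = 3.5e-05
δS = √(8.28) = 2.88
S = 71.8, so δS/S = 2.88/71.8 = 0.0401.

0.0401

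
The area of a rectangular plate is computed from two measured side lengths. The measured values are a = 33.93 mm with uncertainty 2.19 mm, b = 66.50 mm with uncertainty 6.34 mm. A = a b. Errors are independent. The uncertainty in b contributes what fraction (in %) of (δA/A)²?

(δA/A)² = (1·δa/a)² + (1·δb/b)²
  a term: (1×0.0645)² = 0.00417
  b term: (1×0.0953)² = 0.00909
Total = 0.0133. Share from b = 0.00909/0.0133 = 0.686.

68.6%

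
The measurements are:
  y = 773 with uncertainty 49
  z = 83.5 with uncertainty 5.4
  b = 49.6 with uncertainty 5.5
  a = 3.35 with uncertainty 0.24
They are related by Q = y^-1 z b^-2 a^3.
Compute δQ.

0.000531

Relative error in a monomial: (δQ/Q)² = Σ (nᵢ · δxᵢ/xᵢ)².
  (-1·δy/y)² = (-1×0.0634)² = 0.00402;  (1·δz/z)² = (1×0.0647)² = 0.00418;  (-2·δb/b)² = (-2×0.111)² = 0.0492;  (3·δa/a)² = (3×0.0716)² = 0.0462
δQ/Q = √(0.104) = 0.322
Q = 0.00165, so δQ = 0.322 × 0.00165 = 0.000531.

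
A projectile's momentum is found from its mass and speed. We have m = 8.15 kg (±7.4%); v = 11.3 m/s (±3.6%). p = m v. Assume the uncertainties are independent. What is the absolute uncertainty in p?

7.58 kg·m/s

Products/powers → add relative errors in quadrature, weighted by exponent:
  (1·δm/m)² = (1×0.0740)² = 0.00548;  (1·δv/v)² = (1×0.0360)² = 0.00130
δp/p = √(0.00677) = 0.0823
p = 92.1 kg·m/s, so δp = 0.0823 × 92.1 = 7.58 kg·m/s.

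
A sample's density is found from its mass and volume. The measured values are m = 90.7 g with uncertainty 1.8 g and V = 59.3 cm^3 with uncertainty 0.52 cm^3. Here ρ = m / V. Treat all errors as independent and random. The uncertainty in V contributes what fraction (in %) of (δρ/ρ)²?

16.3%

(δρ/ρ)² = (1·δm/m)² + (-1·δV/V)²
  m term: (1×0.0198)² = 0.000394
  V term: (-1×0.00877)² = 7.69e-05
Total = 0.000471. Share from V = 7.69e-05/0.000471 = 0.163.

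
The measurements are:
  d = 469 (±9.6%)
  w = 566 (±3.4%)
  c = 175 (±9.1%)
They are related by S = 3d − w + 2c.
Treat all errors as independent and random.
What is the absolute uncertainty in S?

140

Absolute uncertainties add in quadrature for a linear combination:
  (3·δd)² = 18200;  (δw)² = 370;  (2·δc)² = 1010
δS = √(19600) = 140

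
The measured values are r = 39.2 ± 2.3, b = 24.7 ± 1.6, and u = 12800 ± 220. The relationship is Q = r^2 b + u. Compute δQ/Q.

Let p = r^2·b = 38000. δp/p = √((2·δr/r)² + (1·δb/b)²) = √(0.0138 + 0.00420) = 0.134, so δp = 5090.
Q = p + u: δQ = √(δp² + δu²) = √(2.59e+07 + 48400) = 5090
Q = 50800, so δQ/Q = 5090/50800 = 0.100.

0.100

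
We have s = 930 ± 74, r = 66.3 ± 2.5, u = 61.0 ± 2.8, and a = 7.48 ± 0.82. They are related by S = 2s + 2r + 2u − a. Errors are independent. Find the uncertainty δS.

Each term contributes (cᵢ δxᵢ)² to (δS)²:
  (2·δs)² = 21900;  (2·δr)² = 25.0;  (2·δu)² = 31.4;  (δa)² = 0.672
δS = √(22000) = 148

148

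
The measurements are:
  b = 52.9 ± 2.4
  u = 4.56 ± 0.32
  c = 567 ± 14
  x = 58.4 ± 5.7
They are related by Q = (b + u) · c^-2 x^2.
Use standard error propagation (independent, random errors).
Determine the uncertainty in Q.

Let w = b + u = 57.5. δw = √(δb² + δu²) = √(5.76 + 0.102) = 2.42, so δw/w = 0.0421.
Q is then a monomial in w, c, x:
δQ/Q = √((δw/w)² + (-2·δc/c)² + (2·δx/x)²) = √(0.00178 + 0.00244 + 0.0381) = 0.206
Q = 0.610, so δQ = 0.206 × 0.610 = 0.125.

0.125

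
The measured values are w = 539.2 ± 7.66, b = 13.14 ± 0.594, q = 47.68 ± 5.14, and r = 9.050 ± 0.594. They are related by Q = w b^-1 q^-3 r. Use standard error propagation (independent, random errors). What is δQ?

Products/powers → add relative errors in quadrature, weighted by exponent:
  (1·δw/w)² = (1×0.0142)² = 0.000202;  (-1·δb/b)² = (-1×0.0452)² = 0.00204;  (-3·δq/q)² = (-3×0.108)² = 0.105;  (1·δr/r)² = (1×0.0656)² = 0.00431
δQ/Q = √(0.111) = 0.333
Q = 0.003426, so δQ = 0.333 × 0.003426 = 0.00114.

0.00114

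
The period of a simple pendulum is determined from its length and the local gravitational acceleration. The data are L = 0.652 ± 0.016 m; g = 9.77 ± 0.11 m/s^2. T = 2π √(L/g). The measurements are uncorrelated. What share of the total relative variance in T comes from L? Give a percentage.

(δT/T)² = (½·δL/L)² + (−½·δg/g)²
  L term: (0.5×0.0245)² = 0.000151
  g term: (-0.5×0.0113)² = 3.17e-05
Total = 0.000182. Share from L = 0.000151/0.000182 = 0.826.

82.6%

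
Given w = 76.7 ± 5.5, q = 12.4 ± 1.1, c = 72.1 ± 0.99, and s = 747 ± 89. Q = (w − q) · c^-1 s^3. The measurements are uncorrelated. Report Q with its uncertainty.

Let u = w − q = 64.3. δu = √(δw² + δq²) = √(30.2 + 1.21) = 5.61, so δu/u = 0.0872.
Q is then a monomial in u, c, s:
δQ/Q = √((δu/u)² + (-1·δc/c)² + (3·δs/s)²) = √(0.00761 + 0.000189 + 0.128) = 0.368
Q = 3.72e+08, so δQ = 0.368 × 3.72e+08 = 1.37e+08.

(3.72 ± 1.37) × 10^8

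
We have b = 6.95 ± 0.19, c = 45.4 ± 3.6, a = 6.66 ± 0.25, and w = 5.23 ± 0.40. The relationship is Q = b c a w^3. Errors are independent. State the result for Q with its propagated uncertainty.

Products/powers → add relative errors in quadrature, weighted by exponent:
  (1·δb/b)² = (1×0.0273)² = 0.000747;  (1·δc/c)² = (1×0.0793)² = 0.00629;  (1·δa/a)² = (1×0.0375)² = 0.00141;  (3·δw/w)² = (3×0.0765)² = 0.0526
δQ/Q = √(0.0611) = 0.247
Q = 3.01e+05, so δQ = 0.247 × 3.01e+05 = 74300.

(3.01 ± 0.743) × 10^5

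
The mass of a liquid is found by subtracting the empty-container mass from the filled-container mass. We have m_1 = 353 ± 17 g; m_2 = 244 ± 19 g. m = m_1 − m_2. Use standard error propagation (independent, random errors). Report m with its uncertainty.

109 ± 25.5 g

For a sum/difference, combine absolute errors in quadrature:
  (δm_1)² = 289;  (δm_2)² = 361
δm = √(650) = 25.5 g
m = 109 g.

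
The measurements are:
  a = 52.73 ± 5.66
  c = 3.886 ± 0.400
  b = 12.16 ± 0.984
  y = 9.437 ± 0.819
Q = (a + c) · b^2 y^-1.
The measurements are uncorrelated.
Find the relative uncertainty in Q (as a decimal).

Let u = a + c = 56.62. δu = √(δa² + δc²) = √(32.0 + 0.160) = 5.67, so δu/u = 0.100.
Q is then a monomial in u, b, y:
δQ/Q = √((δu/u)² + (2·δb/b)² + (-1·δy/y)²) = √(0.0100 + 0.0262 + 0.00753) = 0.209

0.209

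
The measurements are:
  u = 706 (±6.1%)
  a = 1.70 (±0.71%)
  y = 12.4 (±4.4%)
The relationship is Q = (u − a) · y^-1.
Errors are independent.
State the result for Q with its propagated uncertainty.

56.8 ± 4.28

Let w = u − a = 704. δw = √(δu² + δa²) = √(1850 + 0.000146) = 43.1, so δw/w = 0.0611.
Q is then a monomial in w, y:
δQ/Q = √((δw/w)² + (-1·δy/y)²) = √(0.00374 + 0.00194) = 0.0753
Q = 56.8, so δQ = 0.0753 × 56.8 = 4.28.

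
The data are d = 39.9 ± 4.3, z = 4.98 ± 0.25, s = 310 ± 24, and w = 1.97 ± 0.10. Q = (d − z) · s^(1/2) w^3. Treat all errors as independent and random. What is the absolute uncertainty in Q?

Let u = d − z = 34.9. δu = √(δd² + δz²) = √(18.5 + 0.0625) = 4.31, so δu/u = 0.123.
Q is then a monomial in u, s, w:
δQ/Q = √((δu/u)² + (½·δs/s)² + (3·δw/w)²) = √(0.0152 + 0.00150 + 0.0232) = 0.200
Q = 4700, so δQ = 0.200 × 4700 = 939.

939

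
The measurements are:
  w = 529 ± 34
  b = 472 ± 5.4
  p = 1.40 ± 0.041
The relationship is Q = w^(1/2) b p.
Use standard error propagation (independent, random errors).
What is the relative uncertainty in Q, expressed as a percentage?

Products/powers → add relative errors in quadrature, weighted by exponent:
  (½·δw/w)² = (0.5×0.0643)² = 0.00103;  (1·δb/b)² = (1×0.0114)² = 0.000131;  (1·δp/p)² = (1×0.0293)² = 0.000858
δQ/Q = √(0.00202) = 0.0450

4.50%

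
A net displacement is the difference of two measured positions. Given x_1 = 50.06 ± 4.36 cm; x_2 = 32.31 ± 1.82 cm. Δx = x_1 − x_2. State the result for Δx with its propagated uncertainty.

17.75 ± 4.72 cm

Each term contributes (cᵢ δxᵢ)² to (δΔx)²:
  (δx_1)² = 19.0;  (δx_2)² = 3.31
δΔx = √(22.3) = 4.72 cm
Δx = 17.75 cm.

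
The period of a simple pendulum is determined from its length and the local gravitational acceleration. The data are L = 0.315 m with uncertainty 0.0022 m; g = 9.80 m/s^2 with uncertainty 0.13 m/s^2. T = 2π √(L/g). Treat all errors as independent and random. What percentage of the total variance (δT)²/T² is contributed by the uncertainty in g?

(δT/T)² = (½·δL/L)² + (−½·δg/g)²
  L term: (0.5×0.00698)² = 1.22e-05
  g term: (-0.5×0.0133)² = 4.4e-05
Total = 5.62e-05. Share from g = 4.4e-05/5.62e-05 = 0.783.

78.3%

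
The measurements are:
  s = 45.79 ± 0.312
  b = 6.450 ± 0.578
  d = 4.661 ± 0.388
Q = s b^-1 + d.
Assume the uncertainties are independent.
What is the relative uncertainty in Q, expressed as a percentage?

Let p = s·b^-1 = 7.099. δp/p = √((1·δs/s)² + (-1·δb/b)²) = √(4.64e-05 + 0.00803) = 0.0899, so δp = 0.638.
Q = p + d: δQ = √(δp² + δd²) = √(0.407 + 0.151) = 0.747
Q = 11.76, so δQ/Q = 0.747/11.76 = 0.0635.

6.35%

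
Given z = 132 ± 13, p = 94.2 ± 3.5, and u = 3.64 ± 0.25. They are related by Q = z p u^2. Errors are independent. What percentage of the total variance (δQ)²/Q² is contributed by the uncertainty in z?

32.4%

(δQ/Q)² = (1·δz/z)² + (1·δp/p)² + (2·δu/u)²
  z term: (1×0.0985)² = 0.00970
  p term: (1×0.0372)² = 0.00138
  u term: (2×0.0687)² = 0.0189
Total = 0.0299. Share from z = 0.00970/0.0299 = 0.324.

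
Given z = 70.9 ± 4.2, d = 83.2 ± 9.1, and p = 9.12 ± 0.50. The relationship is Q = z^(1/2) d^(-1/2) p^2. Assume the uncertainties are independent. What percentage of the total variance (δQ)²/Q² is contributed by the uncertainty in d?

18.8%

(δQ/Q)² = (½·δz/z)² + (−½·δd/d)² + (2·δp/p)²
  z term: (0.5×0.0592)² = 0.000877
  d term: (-0.5×0.109)² = 0.00299
  p term: (2×0.0548)² = 0.0120
Total = 0.0159. Share from d = 0.00299/0.0159 = 0.188.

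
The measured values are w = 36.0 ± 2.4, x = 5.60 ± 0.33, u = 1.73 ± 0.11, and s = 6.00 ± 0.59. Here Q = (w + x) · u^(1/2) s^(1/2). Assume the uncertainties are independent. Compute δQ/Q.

0.0826

Let h = w + x = 41.6. δh = √(δw² + δx²) = √(5.76 + 0.109) = 2.42, so δh/h = 0.0582.
Q is then a monomial in h, u, s:
δQ/Q = √((δh/h)² + (½·δu/u)² + (½·δs/s)²) = √(0.00339 + 0.00101 + 0.00242) = 0.0826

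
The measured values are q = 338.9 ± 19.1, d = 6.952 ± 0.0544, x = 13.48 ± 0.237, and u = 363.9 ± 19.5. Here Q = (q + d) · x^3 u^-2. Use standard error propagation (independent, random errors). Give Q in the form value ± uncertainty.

Let w = q + d = 345.9. δw = √(δq² + δd²) = √(365 + 0.00296) = 19.1, so δw/w = 0.0552.
Q is then a monomial in w, x, u:
δQ/Q = √((δw/w)² + (3·δx/x)² + (-2·δu/u)²) = √(0.00305 + 0.00278 + 0.0115) = 0.132
Q = 6.397, so δQ = 0.132 × 6.397 = 0.842.

6.397 ± 0.842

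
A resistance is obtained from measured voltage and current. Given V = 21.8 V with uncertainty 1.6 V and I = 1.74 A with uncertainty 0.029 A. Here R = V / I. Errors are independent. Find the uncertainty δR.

0.943 Ω

Each factor contributes (exponent × relative error)² to (δR/R)²:
  (1·δV/V)² = (1×0.0734)² = 0.00539;  (-1·δI/I)² = (-1×0.0167)² = 0.000278
δR/R = √(0.00566) = 0.0753
R = 12.5 Ω, so δR = 0.0753 × 12.5 = 0.943 Ω.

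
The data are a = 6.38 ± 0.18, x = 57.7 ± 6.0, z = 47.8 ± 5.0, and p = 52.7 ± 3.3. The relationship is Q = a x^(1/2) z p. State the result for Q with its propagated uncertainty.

Each factor contributes (exponent × relative error)² to (δQ/Q)²:
  (1·δa/a)² = (1×0.0282)² = 0.000796;  (½·δx/x)² = (0.5×0.104)² = 0.00270;  (1·δz/z)² = (1×0.105)² = 0.0109;  (1·δp/p)² = (1×0.0626)² = 0.00392
δQ/Q = √(0.0184) = 0.136
Q = 1.22e+05, so δQ = 0.136 × 1.22e+05 = 16500.

(1.22 ± 0.165) × 10^5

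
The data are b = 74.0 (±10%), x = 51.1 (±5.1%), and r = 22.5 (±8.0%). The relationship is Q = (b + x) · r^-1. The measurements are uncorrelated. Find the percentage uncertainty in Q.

Let u = b + x = 125. δu = √(δb² + δx²) = √(54.8 + 6.79) = 7.85, so δu/u = 0.0627.
Q is then a monomial in u, r:
δQ/Q = √((δu/u)² + (-1·δr/r)²) = √(0.00393 + 0.00640) = 0.102

10.2%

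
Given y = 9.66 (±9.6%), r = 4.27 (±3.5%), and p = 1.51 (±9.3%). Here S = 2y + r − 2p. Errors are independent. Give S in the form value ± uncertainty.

For a sum/difference, combine absolute errors in quadrature:
  (2·δy)² = 3.44;  (δr)² = 0.0223;  (2·δp)² = 0.0789
δS = √(3.54) = 1.88
S = 20.6.

20.6 ± 1.88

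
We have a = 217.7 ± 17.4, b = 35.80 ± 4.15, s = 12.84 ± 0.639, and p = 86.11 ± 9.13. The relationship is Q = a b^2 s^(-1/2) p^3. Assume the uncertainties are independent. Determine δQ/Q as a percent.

40.2%

Products/powers → add relative errors in quadrature, weighted by exponent:
  (1·δa/a)² = (1×0.0799)² = 0.00639;  (2·δb/b)² = (2×0.116)² = 0.0538;  (−½·δs/s)² = (-0.5×0.0498)² = 0.000619;  (3·δp/p)² = (3×0.106)² = 0.101
δQ/Q = √(0.162) = 0.402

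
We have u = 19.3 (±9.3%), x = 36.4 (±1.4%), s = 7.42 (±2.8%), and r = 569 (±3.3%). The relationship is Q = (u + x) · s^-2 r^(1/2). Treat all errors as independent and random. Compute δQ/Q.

0.0673

Let w = u + x = 55.7. δw = √(δu² + δx²) = √(3.22 + 0.260) = 1.87, so δw/w = 0.0335.
Q is then a monomial in w, s, r:
δQ/Q = √((δw/w)² + (-2·δs/s)² + (½·δr/r)²) = √(0.00112 + 0.00314 + 0.000272) = 0.0673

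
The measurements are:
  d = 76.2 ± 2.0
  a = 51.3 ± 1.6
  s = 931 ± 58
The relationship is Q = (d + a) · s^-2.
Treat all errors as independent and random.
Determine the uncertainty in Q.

Let u = d + a = 128. δu = √(δd² + δa²) = √(4.00 + 2.56) = 2.56, so δu/u = 0.0201.
Q is then a monomial in u, s:
δQ/Q = √((δu/u)² + (-2·δs/s)²) = √(0.000404 + 0.0155) = 0.126
Q = 0.000147, so δQ = 0.126 × 0.000147 = 1.86e-05.

1.86e-05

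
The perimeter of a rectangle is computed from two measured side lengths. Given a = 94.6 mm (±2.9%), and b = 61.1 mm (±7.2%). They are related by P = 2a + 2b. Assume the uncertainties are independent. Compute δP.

P is a linear combination, so absolute uncertainties add in quadrature:
  (2·δa)² = 30.1;  (2·δb)² = 77.4
δP = √(108) = 10.4 mm

10.4 mm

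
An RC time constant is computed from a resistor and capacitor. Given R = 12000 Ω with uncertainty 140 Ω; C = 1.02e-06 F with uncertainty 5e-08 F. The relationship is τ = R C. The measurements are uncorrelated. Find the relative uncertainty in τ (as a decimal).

0.0504

For a monomial τ ∝ R, C, fractional errors add in quadrature:
  (1·δR/R)² = (1×0.0117)² = 0.000136;  (1·δC/C)² = (1×0.0490)² = 0.00240
δτ/τ = √(0.00254) = 0.0504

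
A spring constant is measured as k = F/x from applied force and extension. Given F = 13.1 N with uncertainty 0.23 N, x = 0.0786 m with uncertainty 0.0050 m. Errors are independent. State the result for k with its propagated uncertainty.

Each factor contributes (exponent × relative error)² to (δk/k)²:
  (1·δF/F)² = (1×0.0176)² = 0.000308;  (-1·δx/x)² = (-1×0.0636)² = 0.00405
δk/k = √(0.00435) = 0.0660
k = 167 N/m, so δk = 0.0660 × 167 = 11.0 N/m.

167 ± 11.0 N/m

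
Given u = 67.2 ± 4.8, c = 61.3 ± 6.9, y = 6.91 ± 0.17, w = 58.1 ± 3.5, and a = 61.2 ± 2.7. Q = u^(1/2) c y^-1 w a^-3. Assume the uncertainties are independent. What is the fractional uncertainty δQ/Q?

0.189

Products/powers → add relative errors in quadrature, weighted by exponent:
  (½·δu/u)² = (0.5×0.0714)² = 0.00128;  (1·δc/c)² = (1×0.113)² = 0.0127;  (-1·δy/y)² = (-1×0.0246)² = 0.000605;  (1·δw/w)² = (1×0.0602)² = 0.00363;  (-3·δa/a)² = (-3×0.0441)² = 0.0175
δQ/Q = √(0.0357) = 0.189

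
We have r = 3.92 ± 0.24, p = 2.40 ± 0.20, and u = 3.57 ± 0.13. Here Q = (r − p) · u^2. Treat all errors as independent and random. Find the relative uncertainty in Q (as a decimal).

Let w = r − p = 1.52. δw = √(δr² + δp²) = √(0.0576 + 0.0400) = 0.312, so δw/w = 0.206.
Q is then a monomial in w, u:
δQ/Q = √((δw/w)² + (2·δu/u)²) = √(0.0422 + 0.00530) = 0.218

0.218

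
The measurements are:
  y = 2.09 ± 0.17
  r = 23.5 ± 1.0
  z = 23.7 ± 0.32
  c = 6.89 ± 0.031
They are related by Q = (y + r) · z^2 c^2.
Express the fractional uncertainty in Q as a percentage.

4.88%

Let u = y + r = 25.6. δu = √(δy² + δr²) = √(0.0289 + 1.00) = 1.01, so δu/u = 0.0396.
Q is then a monomial in u, z, c:
δQ/Q = √((δu/u)² + (2·δz/z)² + (2·δc/c)²) = √(0.00157 + 0.000729 + 8.1e-05) = 0.0488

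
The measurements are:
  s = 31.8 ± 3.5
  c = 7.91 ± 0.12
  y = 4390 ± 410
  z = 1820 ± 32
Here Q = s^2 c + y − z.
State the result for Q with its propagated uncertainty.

Let p = s^2·c = 8000. δp/p = √((2·δs/s)² + (1·δc/c)²) = √(0.0485 + 0.000230) = 0.221, so δp = 1760.
Q = p + y − z: δQ = √(δp² + δy² + δz²) = √(3.12e+06 + 1.68e+05 + 1020) = 1810
Q = 10600.

10600 ± 1810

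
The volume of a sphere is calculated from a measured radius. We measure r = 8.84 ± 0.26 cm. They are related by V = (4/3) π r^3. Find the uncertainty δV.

255 cm^3

Since V is a product/quotient, work with relative uncertainties:
  (3·δr/r)² = (3×0.0294)² = 0.00779
δV/V = √(0.00779) = 0.0882
V = 2890 cm^3, so δV = 0.0882 × 2890 = 255 cm^3.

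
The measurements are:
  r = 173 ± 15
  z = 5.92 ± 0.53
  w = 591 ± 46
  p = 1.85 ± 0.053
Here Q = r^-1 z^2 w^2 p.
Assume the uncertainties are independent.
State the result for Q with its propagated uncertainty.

(1.31 ± 0.333) × 10^5

For a monomial Q ∝ r^-1, z^2, w^2, p, fractional errors add in quadrature:
  (-1·δr/r)² = (-1×0.0867)² = 0.00752;  (2·δz/z)² = (2×0.0895)² = 0.0321;  (2·δw/w)² = (2×0.0778)² = 0.0242;  (1·δp/p)² = (1×0.0286)² = 0.000821
δQ/Q = √(0.0646) = 0.254
Q = 1.31e+05, so δQ = 0.254 × 1.31e+05 = 33300.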